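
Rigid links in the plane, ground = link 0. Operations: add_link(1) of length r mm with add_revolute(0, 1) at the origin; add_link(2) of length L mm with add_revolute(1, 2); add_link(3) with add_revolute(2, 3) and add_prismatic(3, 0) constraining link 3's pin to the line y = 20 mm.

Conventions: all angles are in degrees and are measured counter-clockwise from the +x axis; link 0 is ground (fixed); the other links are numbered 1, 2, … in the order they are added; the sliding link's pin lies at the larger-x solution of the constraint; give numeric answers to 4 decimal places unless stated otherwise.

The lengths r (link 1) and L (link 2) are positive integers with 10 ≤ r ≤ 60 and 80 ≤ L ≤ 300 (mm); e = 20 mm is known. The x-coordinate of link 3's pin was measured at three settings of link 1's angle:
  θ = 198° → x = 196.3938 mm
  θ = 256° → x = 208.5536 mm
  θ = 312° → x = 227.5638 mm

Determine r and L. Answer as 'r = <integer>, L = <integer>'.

constraint per measurement: (x − r cos θ)² + (r sin θ − e)² = L²
subtracting the θ₁ and θ₂ equations cancels the r² and L² terms:
r = (x₁² − x₂²) / (2[(x₁cos θ₁ + e sin θ₁) − (x₂cos θ₂ + e sin θ₂)]) = 19.9999 → r = 20
L² = (x₁ − r cos θ₁)² + (r sin θ₁ − e)² = 47089.0024 → L = 217.0000 → L = 217
check at θ₃=312°: x = 227.5638 (printed 227.5638) ✓

r = 20, L = 217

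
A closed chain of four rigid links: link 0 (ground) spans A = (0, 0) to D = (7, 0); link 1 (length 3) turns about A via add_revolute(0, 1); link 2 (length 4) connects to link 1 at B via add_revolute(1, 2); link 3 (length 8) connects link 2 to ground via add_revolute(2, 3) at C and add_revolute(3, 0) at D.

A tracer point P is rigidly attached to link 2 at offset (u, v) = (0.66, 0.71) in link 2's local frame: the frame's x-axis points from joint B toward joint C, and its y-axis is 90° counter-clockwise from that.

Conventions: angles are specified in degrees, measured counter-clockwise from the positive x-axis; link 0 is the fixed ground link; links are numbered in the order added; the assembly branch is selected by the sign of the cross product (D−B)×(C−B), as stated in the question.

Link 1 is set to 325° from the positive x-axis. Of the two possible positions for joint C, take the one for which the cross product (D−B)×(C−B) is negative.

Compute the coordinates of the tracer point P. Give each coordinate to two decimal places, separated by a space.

A=(0,0), D=(7.00,0)
B = A + 3.00·(cos325°, sin325°) = (2.4575, -1.7207)
|BD| = 4.8575
circle(B,4.00) ∩ circle(D,8.00): a=-2.5120, h=3.1128
  candidates: C₊=(-0.9944,0.3004) cross=15.121; C₋=(1.2110,-5.5216) cross=-15.121
  branch - wants cross < 0 → take C=(1.2110,-5.5216) (cross=-15.121)
ex = (C−B)/|BC| = (-0.3116,-0.9502); ey = (0.9502,-0.3116)
P = B + 0.66·ex + 0.71·ey = (2.9264,-2.5691)

2.93 -2.57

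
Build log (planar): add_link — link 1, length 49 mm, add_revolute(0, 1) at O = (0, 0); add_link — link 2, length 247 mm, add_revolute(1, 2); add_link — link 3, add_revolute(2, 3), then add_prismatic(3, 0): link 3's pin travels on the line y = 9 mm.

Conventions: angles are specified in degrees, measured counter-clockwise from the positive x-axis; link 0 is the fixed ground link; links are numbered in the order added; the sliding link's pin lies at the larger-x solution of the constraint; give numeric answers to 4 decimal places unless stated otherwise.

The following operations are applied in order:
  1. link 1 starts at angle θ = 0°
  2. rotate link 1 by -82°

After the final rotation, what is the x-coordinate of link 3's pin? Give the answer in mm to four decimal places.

geometry: r = 49 mm, L = 247 mm, e = 9 mm; θ starts at 0°
rotate link 1 by -82°: θ ← 0° -82° = -82°
crank pin P = (r cos θ, r sin θ) = (6.819482, -48.523135)
h = r sin θ − e = -48.523135 − 9 = -57.523135
x = r cos θ + √(L² − h²) = 6.819482 + 240.208428 = 247.027910

247.0279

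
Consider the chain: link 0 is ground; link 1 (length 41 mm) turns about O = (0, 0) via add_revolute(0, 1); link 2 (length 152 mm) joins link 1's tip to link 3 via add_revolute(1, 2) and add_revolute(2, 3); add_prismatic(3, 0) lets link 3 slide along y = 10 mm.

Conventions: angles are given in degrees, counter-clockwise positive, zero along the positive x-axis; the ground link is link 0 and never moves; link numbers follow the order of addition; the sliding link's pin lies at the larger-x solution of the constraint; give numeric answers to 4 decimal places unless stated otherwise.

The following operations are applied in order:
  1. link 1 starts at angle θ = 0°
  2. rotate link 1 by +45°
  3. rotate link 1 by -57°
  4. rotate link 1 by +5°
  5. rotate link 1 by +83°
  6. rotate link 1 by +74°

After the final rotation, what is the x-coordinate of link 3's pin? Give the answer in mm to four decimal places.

geometry: r = 41 mm, L = 152 mm, e = 10 mm; θ starts at 0°
rotate link 1 by +45°: θ ← 0° +45° = 45°
rotate link 1 by -57°: θ ← 45° -57° = -12°
rotate link 1 by +5°: θ ← -12° +5° = -7°
rotate link 1 by +83°: θ ← -7° +83° = 76°
rotate link 1 by +74°: θ ← 76° +74° = 150°
crank pin P = (r cos θ, r sin θ) = (-35.507042, 20.500000)
h = r sin θ − e = 20.500000 − 10 = 10.500000
x = r cos θ + √(L² − h²) = -35.507042 + 151.636902 = 116.129860

116.1299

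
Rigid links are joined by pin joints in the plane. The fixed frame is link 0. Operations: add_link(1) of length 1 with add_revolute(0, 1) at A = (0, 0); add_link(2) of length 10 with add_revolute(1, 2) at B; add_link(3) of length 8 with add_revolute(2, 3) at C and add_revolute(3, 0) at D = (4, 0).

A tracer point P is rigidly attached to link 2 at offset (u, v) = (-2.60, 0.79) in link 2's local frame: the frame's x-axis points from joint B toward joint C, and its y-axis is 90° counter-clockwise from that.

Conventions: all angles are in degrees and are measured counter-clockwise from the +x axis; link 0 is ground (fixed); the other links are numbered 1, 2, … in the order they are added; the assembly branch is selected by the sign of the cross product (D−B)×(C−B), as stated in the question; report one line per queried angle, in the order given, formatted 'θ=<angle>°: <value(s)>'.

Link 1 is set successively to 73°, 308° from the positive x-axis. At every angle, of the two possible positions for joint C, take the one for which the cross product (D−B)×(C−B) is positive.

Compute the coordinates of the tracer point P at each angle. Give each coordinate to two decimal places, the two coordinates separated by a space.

A=(0,0), D=(4.00,0)
θ=73°: B = A + 1.00·(cos73°, sin73°) = (0.2924, 0.9563)
θ=73°: |BD| = 3.8290
θ=73°: circle(B,10.00) ∩ circle(D,8.00): a=6.6155, h=7.4990
θ=73°:   candidates: C₊=(8.5711,6.5654) cross=28.714; C₋=(4.8253,-7.9573) cross=-28.714
θ=73°:   branch + wants cross > 0 → take C=(8.5711,6.5654) (cross=28.714)
θ=73°: ex = (C−B)/|BC| = (0.8279,0.5609); ey = (-0.5609,0.8279)
θ=73°: P = B + -2.60·ex + 0.79·ey = (-2.3032,0.1520)
θ=308°: B = A + 1.00·(cos308°, sin308°) = (0.6157, -0.7880)
θ=308°: |BD| = 3.4749
θ=308°: circle(B,10.00) ∩ circle(D,8.00): a=6.9175, h=7.2214
θ=308°:   candidates: C₊=(5.7153,7.8139) cross=25.093; C₋=(8.9906,-6.2525) cross=-25.093
θ=308°:   branch + wants cross > 0 → take C=(5.7153,7.8139) (cross=25.093)
θ=308°: ex = (C−B)/|BC| = (0.5100,0.8602); ey = (-0.8602,0.5100)
θ=308°: P = B + -2.60·ex + 0.79·ey = (-1.3898,-2.6216)

θ=73°: -2.30 0.15
θ=308°: -1.39 -2.62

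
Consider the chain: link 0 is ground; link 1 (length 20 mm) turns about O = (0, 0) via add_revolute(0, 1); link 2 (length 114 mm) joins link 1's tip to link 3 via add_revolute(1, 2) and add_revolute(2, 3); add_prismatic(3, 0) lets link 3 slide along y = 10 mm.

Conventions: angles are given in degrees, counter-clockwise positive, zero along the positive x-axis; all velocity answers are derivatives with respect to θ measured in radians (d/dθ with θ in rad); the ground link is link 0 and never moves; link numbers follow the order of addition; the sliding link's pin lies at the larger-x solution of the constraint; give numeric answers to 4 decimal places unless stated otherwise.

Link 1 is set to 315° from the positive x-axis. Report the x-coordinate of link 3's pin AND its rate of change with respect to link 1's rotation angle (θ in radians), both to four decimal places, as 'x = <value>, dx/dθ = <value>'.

geometry: r = 20 mm, L = 114 mm, e = 10 mm
crank pin P = (r cos θ, r sin θ) = (14.142136, -14.142136)
h = r sin θ − e = -14.142136 − 10 = -24.142136
x = r cos θ + √(L² − h²) = 14.142136 + 111.414350 = 125.556485
dx/dθ = −r sin θ − h·r cos θ/√(L² − h²) (θ in radians; h = -24.142136) = 17.206565

x = 125.5565, dx/dθ = 17.2066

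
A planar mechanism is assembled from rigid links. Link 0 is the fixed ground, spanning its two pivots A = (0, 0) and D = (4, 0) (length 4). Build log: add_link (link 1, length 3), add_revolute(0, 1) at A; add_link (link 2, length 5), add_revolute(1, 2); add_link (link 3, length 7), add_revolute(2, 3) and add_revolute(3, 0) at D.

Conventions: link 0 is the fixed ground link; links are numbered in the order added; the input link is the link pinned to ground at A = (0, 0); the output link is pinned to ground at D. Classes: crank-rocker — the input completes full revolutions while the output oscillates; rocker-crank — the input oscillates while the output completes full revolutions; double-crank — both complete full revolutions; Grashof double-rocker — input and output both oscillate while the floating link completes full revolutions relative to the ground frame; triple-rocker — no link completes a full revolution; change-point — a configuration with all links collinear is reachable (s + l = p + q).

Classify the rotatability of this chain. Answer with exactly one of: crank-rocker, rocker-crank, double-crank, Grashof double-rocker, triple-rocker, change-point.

lengths: ground=4, input=3, coupler=5, output=7
sorted: s=3 (shortest), l=7 (longest), p+q=9
s + l = 10 vs p + q = 9
s + l > p + q → non-Grashof → no link fully rotates → triple-rocker

triple-rocker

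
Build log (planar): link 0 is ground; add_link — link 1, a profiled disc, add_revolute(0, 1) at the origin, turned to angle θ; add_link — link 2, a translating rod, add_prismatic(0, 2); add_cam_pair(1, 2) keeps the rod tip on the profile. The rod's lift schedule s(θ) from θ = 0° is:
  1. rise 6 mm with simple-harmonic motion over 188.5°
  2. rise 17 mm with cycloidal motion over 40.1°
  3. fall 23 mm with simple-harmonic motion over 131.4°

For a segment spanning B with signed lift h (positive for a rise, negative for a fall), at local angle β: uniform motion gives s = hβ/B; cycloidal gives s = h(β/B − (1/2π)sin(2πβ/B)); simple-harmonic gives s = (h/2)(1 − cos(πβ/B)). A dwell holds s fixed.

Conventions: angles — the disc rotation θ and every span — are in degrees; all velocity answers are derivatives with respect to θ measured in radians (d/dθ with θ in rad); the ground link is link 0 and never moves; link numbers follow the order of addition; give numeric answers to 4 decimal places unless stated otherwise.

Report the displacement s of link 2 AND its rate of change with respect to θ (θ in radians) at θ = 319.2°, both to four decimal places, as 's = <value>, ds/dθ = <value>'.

seg 1 [0°–188.5°] simple-harmonic, h=6: full span → s += 6 → s = 6.0000
seg 2 [188.5°–228.6°] cycloidal, h=17: full span → s += 17 → s = 23.0000
seg 3 [228.6°–360°] simple-harmonic, h=-23: θ=319.2° here. β=90.6, B=131.4. -23/2·(1 − cos(π·0.6895)) = -17.9489 → s = 5.0511
velocity in seg [228.6°–360°] (simple-harmonic), θ in radians: β = 90.6° = 1.5813 rad, B = 131.4° = 2.2934 rad; ds/dθ = (πh/(2B)) sin(πβ/B) = (π·(-23)/(2·2.2934)) sin(π·0.6895) = -13.043308 mm/rad

s = 5.0511, ds/dθ = -13.0433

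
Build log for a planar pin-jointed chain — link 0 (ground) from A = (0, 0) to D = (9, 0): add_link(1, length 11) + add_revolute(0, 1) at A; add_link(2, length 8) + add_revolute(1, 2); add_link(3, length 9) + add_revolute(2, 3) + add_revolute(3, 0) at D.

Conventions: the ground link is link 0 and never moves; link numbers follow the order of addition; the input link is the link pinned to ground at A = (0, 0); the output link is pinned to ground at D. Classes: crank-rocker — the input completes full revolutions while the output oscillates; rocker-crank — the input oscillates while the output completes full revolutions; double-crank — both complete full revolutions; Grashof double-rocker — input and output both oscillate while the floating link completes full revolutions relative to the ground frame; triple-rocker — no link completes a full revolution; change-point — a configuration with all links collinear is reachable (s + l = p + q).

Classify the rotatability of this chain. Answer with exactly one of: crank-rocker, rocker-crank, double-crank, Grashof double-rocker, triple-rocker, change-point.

lengths: ground=9, input=11, coupler=8, output=9
sorted: s=8 (shortest), l=11 (longest), p+q=18
s + l = 19 vs p + q = 18
s + l > p + q → non-Grashof → no link fully rotates → triple-rocker

triple-rocker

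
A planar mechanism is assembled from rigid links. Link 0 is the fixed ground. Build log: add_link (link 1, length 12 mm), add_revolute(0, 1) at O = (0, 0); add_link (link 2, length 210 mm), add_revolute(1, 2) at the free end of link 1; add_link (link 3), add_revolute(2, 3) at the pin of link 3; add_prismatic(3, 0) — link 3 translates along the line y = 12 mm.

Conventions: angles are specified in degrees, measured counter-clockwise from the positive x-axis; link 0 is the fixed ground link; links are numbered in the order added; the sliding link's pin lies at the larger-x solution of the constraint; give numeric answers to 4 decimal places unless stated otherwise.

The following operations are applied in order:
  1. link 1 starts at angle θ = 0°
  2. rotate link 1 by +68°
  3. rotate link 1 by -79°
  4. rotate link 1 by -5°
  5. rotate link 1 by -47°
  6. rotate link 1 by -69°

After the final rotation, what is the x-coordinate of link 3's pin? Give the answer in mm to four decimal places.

geometry: r = 12 mm, L = 210 mm, e = 12 mm; θ starts at 0°
rotate link 1 by +68°: θ ← 0° +68° = 68°
rotate link 1 by -79°: θ ← 68° -79° = -11°
rotate link 1 by -5°: θ ← -11° -5° = -16°
rotate link 1 by -47°: θ ← -16° -47° = -63°
rotate link 1 by -69°: θ ← -63° -69° = -132°
crank pin P = (r cos θ, r sin θ) = (-8.029567, -8.917738)
h = r sin θ − e = -8.917738 − 12 = -20.917738
x = r cos θ + √(L² − h²) = -8.029567 + 208.955613 = 200.926046

200.9260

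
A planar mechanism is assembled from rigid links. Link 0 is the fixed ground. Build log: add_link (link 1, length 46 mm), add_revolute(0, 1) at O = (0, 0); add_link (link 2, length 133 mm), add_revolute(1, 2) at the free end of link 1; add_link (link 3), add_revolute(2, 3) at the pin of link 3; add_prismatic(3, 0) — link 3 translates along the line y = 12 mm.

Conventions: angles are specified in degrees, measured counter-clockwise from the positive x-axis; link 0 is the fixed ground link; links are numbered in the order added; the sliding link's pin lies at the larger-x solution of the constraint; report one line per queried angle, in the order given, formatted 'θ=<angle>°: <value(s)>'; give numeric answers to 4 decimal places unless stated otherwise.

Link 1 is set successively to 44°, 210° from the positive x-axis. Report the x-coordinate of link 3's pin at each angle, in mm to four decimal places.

geometry: r = 46 mm, L = 133 mm, e = 12 mm
θ=44°: crank pin P = (r cos θ, r sin θ) = (33.089631, 31.954285)
θ=44°: h = r sin θ − e = 31.954285 − 12 = 19.954285
θ=44°: x = r cos θ + √(L² − h²) = 33.089631 + 131.494587 = 164.584218
θ=210°: crank pin P = (r cos θ, r sin θ) = (-39.837169, -23.000000)
θ=210°: h = r sin θ − e = -23.000000 − 12 = -35.000000
θ=210°: x = r cos θ + √(L² − h²) = -39.837169 + 128.312119 = 88.474951

θ=44°: 164.5842
θ=210°: 88.4750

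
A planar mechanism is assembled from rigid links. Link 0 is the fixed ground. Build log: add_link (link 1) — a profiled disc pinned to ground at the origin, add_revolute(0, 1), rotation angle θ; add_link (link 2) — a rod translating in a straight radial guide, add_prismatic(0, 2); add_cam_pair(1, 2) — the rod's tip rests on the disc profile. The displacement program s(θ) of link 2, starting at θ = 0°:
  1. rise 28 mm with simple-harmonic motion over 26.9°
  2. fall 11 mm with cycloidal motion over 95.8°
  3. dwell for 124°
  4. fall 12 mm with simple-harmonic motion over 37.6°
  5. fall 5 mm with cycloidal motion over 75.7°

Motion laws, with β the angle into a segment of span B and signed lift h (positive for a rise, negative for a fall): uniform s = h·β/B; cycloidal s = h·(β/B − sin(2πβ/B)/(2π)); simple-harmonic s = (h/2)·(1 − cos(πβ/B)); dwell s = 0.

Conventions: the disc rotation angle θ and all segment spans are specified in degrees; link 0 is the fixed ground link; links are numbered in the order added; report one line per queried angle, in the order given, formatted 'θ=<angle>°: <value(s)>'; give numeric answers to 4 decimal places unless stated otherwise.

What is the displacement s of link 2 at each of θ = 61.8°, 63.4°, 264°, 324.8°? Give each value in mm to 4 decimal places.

seg 1 [0°–26.9°] simple-harmonic, h=28: full span → s += 28 → s = 28.0000
seg 2 [26.9°–122.7°] cycloidal, h=-11: θ=61.8° here. β=34.9, B=95.8. -11·(0.3643 − sin(2π·0.3643)/(2π)) = -2.6890 → s = 25.3110
seg 2 [26.9°–122.7°] cycloidal, h=-11: θ=63.4° here. β=36.5, B=95.8. -11·(0.3810 − sin(2π·0.3810)/(2π)) = -3.0006 → s = 24.9994
seg 2 [26.9°–122.7°] cycloidal, h=-11: full span → s += -11 → s = 17.0000
seg 3 [122.7°–246.7°] dwell: s stays 17.0000
seg 4 [246.7°–284.3°] simple-harmonic, h=-12: θ=264° here. β=17.3, B=37.6. -12/2·(1 − cos(π·0.4601)) = -5.2500 → s = 11.7500
seg 4 [246.7°–284.3°] simple-harmonic, h=-12: full span → s += -12 → s = 5.0000
seg 5 [284.3°–360°] cycloidal, h=-5: θ=324.8° here. β=40.5, B=75.7. -5·(0.5350 − sin(2π·0.5350)/(2π)) = -2.8487 → s = 2.1513

θ=61.8°: 25.3110
θ=63.4°: 24.9994
θ=264°: 11.7500
θ=324.8°: 2.1513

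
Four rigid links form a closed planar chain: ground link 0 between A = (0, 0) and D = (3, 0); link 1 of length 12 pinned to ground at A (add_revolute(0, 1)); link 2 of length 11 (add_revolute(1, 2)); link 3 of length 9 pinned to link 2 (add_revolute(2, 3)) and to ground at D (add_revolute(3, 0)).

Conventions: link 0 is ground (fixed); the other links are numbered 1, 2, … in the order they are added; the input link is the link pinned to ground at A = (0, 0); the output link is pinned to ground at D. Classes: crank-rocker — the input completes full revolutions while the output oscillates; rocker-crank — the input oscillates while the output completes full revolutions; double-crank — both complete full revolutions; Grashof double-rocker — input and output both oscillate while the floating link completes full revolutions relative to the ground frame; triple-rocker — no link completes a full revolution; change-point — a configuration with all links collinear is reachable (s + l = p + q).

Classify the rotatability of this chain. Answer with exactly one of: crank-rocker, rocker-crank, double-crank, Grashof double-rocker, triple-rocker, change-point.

lengths: ground=3, input=12, coupler=11, output=9
sorted: s=3 (shortest), l=12 (longest), p+q=20
s + l = 15 vs p + q = 20
s + l < p + q (Grashof) with shortest = ground link → double-crank

double-crank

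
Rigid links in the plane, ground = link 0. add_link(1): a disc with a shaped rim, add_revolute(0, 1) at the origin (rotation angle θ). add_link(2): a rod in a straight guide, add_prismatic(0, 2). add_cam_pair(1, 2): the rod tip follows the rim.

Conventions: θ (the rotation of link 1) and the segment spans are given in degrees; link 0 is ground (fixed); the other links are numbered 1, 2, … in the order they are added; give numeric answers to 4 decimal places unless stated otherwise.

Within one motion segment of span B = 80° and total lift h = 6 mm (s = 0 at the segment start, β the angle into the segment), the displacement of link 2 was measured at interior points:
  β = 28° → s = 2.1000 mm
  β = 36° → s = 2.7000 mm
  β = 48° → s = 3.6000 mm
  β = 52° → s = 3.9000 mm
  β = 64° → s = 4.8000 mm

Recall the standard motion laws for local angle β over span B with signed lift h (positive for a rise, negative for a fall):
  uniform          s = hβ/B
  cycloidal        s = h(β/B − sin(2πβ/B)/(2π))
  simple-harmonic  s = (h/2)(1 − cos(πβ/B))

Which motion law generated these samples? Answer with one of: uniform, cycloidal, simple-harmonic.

candidates at β/B = r: uniform s = h·r (linear in β); cycloidal s = h·(r − sin(2πr)/(2π)); simple-harmonic s = (h/2)(1 − cos(πr))
β=28°: printed 2.1000 | uniform 2.1000, cycloidal 1.3274, simple-harmonic 1.6380
β=36°: printed 2.7000 | uniform 2.7000, cycloidal 2.4049, simple-harmonic 2.5307
β=48°: printed 3.6000 | uniform 3.6000, cycloidal 4.1613, simple-harmonic 3.9271
β=52°: printed 3.9000 | uniform 3.9000, cycloidal 4.6726, simple-harmonic 4.3620
β=64°: printed 4.8000 | uniform 4.8000, cycloidal 5.7082, simple-harmonic 5.4271
only one law matches every sample → uniform

uniform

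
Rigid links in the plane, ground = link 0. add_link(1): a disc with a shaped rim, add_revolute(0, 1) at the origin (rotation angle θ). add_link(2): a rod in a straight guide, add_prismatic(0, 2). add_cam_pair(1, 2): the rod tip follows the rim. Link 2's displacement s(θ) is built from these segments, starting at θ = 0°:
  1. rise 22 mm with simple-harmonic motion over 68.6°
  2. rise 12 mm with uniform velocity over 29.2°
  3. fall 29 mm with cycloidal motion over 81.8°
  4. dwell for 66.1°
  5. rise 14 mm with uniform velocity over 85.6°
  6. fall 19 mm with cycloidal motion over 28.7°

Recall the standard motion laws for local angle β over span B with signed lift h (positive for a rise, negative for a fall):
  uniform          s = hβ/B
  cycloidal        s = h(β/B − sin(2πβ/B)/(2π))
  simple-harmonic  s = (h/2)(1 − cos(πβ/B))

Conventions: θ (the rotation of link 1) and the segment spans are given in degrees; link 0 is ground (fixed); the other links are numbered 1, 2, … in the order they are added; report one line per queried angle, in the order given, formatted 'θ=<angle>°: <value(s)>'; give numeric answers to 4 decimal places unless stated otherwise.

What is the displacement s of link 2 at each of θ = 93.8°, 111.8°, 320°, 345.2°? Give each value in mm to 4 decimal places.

segment 1 (0° to 68.6°, simple-harmonic, h = 22) is passed completely: s = 0.0000 + (22) = 22.0000
θ = 93.8° falls in segment 2 (68.6° to 97.8°, uniform, h = 12): β = 93.8 − 68.6 = 25.2°, B = 29.2°; Δs = 12·25.2/29.2 = 10.3562; s = 22.0000 + 10.3562 = 32.3562
segment 2 (68.6° to 97.8°, uniform, h = 12) is passed completely: s = 22.0000 + (12) = 34.0000
θ = 111.8° falls in segment 3 (97.8° to 179.6°, cycloidal, h = -29): β = 111.8 − 97.8 = 14°, B = 81.8°; Δs = -29·(0.1711 − sin(2π·0.1711)/(2π)) = -0.9028; s = 34.0000 − 0.9028 = 33.0972
segment 3 (97.8° to 179.6°, cycloidal, h = -29) is passed completely: s = 34.0000 + (-29) = 5.0000
segment 4 (179.6° to 245.7°, dwell): s unchanged at 5.0000
θ = 320° falls in segment 5 (245.7° to 331.3°, uniform, h = 14): β = 320 − 245.7 = 74.3°, B = 85.6°; Δs = 14·74.3/85.6 = 12.1519; s = 5.0000 + 12.1519 = 17.1519
segment 5 (245.7° to 331.3°, uniform, h = 14) is passed completely: s = 5.0000 + (14) = 19.0000
θ = 345.2° falls in segment 6 (331.3° to 360°, cycloidal, h = -19): β = 345.2 − 331.3 = 13.9°, B = 28.7°; Δs = -19·(0.4843 − sin(2π·0.4843)/(2π)) = -8.9047; s = 19.0000 − 8.9047 = 10.0953

θ=93.8°: 32.3562
θ=111.8°: 33.0972
θ=320°: 17.1519
θ=345.2°: 10.0953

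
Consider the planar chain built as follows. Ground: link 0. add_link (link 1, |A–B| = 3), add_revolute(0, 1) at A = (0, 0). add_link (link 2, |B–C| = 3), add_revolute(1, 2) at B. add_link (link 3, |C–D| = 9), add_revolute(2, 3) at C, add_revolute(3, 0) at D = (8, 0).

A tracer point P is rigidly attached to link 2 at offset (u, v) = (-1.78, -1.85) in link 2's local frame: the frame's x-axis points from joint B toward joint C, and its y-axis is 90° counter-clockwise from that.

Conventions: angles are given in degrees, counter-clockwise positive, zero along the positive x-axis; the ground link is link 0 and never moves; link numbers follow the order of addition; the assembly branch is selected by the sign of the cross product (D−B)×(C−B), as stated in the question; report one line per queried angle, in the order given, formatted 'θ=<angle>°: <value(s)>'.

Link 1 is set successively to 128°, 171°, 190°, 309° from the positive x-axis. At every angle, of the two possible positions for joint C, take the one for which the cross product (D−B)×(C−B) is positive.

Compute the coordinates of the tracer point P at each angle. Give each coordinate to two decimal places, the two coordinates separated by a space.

A=(0,0), D=(8.00,0)
θ=128°: B = A + 3.00·(cos128°, sin128°) = (-1.8470, 2.3640)
θ=128°: |BD| = 10.1268
θ=128°: circle(B,3.00) ∩ circle(D,9.00): a=1.5085, h=2.5932
θ=128°:   candidates: C₊=(0.2252,4.5334) cross=26.260; C₋=(-0.9856,-0.5096) cross=-26.260
θ=128°:   branch + wants cross > 0 → take C=(0.2252,4.5334) (cross=26.260)
θ=128°: ex = (C−B)/|BC| = (0.6907,0.7231); ey = (-0.7231,0.6907)
θ=128°: P = B + -1.78·ex + -1.85·ey = (-1.7387,-0.2010)
θ=171°: B = A + 3.00·(cos171°, sin171°) = (-2.9631, 0.4693)
θ=171°: |BD| = 10.9731
θ=171°: circle(B,3.00) ∩ circle(D,9.00): a=2.2058, h=2.0333
θ=171°:   candidates: C₊=(-0.6723,2.4064) cross=22.312; C₋=(-0.8462,-1.6565) cross=-22.312
θ=171°:   branch + wants cross > 0 → take C=(-0.6723,2.4064) (cross=22.312)
θ=171°: ex = (C−B)/|BC| = (0.7636,0.6457); ey = (-0.6457,0.7636)
θ=171°: P = B + -1.78·ex + -1.85·ey = (-3.1277,-2.0927)
θ=190°: B = A + 3.00·(cos190°, sin190°) = (-2.9544, -0.5209)
θ=190°: |BD| = 10.9668
θ=190°: circle(B,3.00) ∩ circle(D,9.00): a=2.2008, h=2.0388
θ=190°:   candidates: C₊=(-0.8530,1.6201) cross=22.359; C₋=(-0.6593,-2.4529) cross=-22.359
θ=190°:   branch + wants cross > 0 → take C=(-0.8530,1.6201) (cross=22.359)
θ=190°: ex = (C−B)/|BC| = (0.7005,0.7137); ey = (-0.7137,0.7005)
θ=190°: P = B + -1.78·ex + -1.85·ey = (-2.8810,-3.0872)
θ=309°: B = A + 3.00·(cos309°, sin309°) = (1.8880, -2.3314)
θ=309°: |BD| = 6.5416
θ=309°: circle(B,3.00) ∩ circle(D,9.00): a=-2.2324, h=2.0041
θ=309°:   candidates: C₊=(-0.9121,-1.2546) cross=13.110; C₋=(0.5164,-4.9995) cross=-13.110
θ=309°:   branch + wants cross > 0 → take C=(-0.9121,-1.2546) (cross=13.110)
θ=309°: ex = (C−B)/|BC| = (-0.9334,0.3589); ey = (-0.3589,-0.9334)
θ=309°: P = B + -1.78·ex + -1.85·ey = (4.2134,-1.2436)

θ=128°: -1.74 -0.20
θ=171°: -3.13 -2.09
θ=190°: -2.88 -3.09
θ=309°: 4.21 -1.24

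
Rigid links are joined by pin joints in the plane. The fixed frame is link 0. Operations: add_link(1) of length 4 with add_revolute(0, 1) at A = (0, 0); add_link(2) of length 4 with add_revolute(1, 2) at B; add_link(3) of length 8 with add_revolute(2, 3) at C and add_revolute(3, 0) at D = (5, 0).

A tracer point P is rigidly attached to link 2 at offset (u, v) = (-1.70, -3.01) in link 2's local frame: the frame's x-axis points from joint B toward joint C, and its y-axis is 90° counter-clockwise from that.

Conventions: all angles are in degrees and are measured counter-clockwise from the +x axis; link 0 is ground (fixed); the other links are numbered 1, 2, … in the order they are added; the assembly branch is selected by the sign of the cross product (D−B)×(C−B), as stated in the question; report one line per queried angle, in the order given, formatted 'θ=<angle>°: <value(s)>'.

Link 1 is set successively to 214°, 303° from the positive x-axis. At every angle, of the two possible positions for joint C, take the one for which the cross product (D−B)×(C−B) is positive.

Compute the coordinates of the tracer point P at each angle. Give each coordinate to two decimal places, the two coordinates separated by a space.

A=(0,0), D=(5.00,0)
θ=214°: B = A + 4.00·(cos214°, sin214°) = (-3.3162, -2.2368)
θ=214°: |BD| = 8.6117
θ=214°: circle(B,4.00) ∩ circle(D,8.00): a=1.5189, h=3.7004
θ=214°:   candidates: C₊=(-2.8105,1.7311) cross=31.867; C₋=(-0.8882,-5.4156) cross=-31.867
θ=214°:   branch + wants cross > 0 → take C=(-2.8105,1.7311) (cross=31.867)
θ=214°: ex = (C−B)/|BC| = (0.1264,0.9920); ey = (-0.9920,0.1264)
θ=214°: P = B + -1.70·ex + -3.01·ey = (-0.5452,-4.3037)
θ=303°: B = A + 4.00·(cos303°, sin303°) = (2.1786, -3.3547)
θ=303°: |BD| = 4.3834
θ=303°: circle(B,4.00) ∩ circle(D,8.00): a=-3.2835, h=2.2845
θ=303°:   candidates: C₊=(-1.6832,-4.3971) cross=10.014; C₋=(1.8135,-7.3380) cross=-10.014
θ=303°:   branch + wants cross > 0 → take C=(-1.6832,-4.3971) (cross=10.014)
θ=303°: ex = (C−B)/|BC| = (-0.9654,-0.2606); ey = (0.2606,-0.9654)
θ=303°: P = B + -1.70·ex + -3.01·ey = (3.0354,-0.0057)

θ=214°: -0.55 -4.30
θ=303°: 3.04 -0.01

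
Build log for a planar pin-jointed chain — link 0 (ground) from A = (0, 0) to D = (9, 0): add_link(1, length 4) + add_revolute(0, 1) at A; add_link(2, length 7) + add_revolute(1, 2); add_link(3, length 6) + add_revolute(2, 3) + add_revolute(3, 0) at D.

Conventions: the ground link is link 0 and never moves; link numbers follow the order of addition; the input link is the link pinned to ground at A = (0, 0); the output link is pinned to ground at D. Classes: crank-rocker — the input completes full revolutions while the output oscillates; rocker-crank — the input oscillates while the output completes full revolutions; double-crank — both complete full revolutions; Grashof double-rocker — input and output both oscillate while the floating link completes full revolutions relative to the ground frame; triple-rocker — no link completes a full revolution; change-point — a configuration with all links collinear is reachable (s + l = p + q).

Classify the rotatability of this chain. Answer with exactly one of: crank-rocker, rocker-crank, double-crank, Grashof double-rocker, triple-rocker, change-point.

lengths: ground=9, input=4, coupler=7, output=6
sorted: s=4 (shortest), l=9 (longest), p+q=13
s + l = 13 vs p + q = 13
s + l = p + q → change-point (collinear configuration reachable)

change-point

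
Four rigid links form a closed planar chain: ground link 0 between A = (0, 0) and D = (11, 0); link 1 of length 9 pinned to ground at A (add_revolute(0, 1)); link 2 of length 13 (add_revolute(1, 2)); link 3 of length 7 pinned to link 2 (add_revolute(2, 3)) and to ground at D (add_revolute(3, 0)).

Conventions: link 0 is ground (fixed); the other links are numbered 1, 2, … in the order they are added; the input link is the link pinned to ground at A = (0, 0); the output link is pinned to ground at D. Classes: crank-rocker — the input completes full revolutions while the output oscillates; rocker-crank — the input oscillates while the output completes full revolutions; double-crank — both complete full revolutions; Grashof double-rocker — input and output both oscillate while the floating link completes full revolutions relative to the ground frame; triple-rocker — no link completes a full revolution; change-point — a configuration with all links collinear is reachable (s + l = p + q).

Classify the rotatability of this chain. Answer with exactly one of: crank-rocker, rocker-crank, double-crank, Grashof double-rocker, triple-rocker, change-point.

lengths: ground=11, input=9, coupler=13, output=7
sorted: s=7 (shortest), l=13 (longest), p+q=20
s + l = 20 vs p + q = 20
s + l = p + q → change-point (collinear configuration reachable)

change-point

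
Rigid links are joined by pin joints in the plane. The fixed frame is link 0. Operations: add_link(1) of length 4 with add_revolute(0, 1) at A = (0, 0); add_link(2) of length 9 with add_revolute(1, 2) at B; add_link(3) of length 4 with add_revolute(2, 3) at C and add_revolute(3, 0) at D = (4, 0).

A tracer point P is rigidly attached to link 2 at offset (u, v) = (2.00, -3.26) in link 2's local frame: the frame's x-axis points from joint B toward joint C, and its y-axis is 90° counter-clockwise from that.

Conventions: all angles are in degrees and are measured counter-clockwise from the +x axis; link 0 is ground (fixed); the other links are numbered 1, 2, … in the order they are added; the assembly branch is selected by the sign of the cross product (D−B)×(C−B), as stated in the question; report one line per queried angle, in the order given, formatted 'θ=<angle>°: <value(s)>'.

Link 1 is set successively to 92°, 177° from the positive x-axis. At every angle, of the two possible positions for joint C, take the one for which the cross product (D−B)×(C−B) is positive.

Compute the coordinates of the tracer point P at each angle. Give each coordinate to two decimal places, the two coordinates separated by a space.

A=(0,0), D=(4.00,0)
θ=92°: B = A + 4.00·(cos92°, sin92°) = (-0.1396, 3.9976)
θ=92°: |BD| = 5.7547
θ=92°: circle(B,9.00) ∩ circle(D,4.00): a=8.5249, h=2.8855
θ=92°:   candidates: C₊=(7.9971,0.1513) cross=16.605; C₋=(3.9883,-4.0000) cross=-16.605
θ=92°:   branch + wants cross > 0 → take C=(7.9971,0.1513) (cross=16.605)
θ=92°: ex = (C−B)/|BC| = (0.9041,-0.4274); ey = (0.4274,0.9041)
θ=92°: P = B + 2.00·ex + -3.26·ey = (0.2754,0.1955)
θ=177°: B = A + 4.00·(cos177°, sin177°) = (-3.9945, 0.2093)
θ=177°: |BD| = 7.9973
θ=177°: circle(B,9.00) ∩ circle(D,4.00): a=8.0625, h=3.9995
θ=177°:   candidates: C₊=(4.1699,3.9964) cross=31.985; C₋=(3.9605,-3.9998) cross=-31.985
θ=177°:   branch + wants cross > 0 → take C=(4.1699,3.9964) (cross=31.985)
θ=177°: ex = (C−B)/|BC| = (0.9072,0.4208); ey = (-0.4208,0.9072)
θ=177°: P = B + 2.00·ex + -3.26·ey = (-0.8084,-1.9064)

θ=92°: 0.28 0.20
θ=177°: -0.81 -1.91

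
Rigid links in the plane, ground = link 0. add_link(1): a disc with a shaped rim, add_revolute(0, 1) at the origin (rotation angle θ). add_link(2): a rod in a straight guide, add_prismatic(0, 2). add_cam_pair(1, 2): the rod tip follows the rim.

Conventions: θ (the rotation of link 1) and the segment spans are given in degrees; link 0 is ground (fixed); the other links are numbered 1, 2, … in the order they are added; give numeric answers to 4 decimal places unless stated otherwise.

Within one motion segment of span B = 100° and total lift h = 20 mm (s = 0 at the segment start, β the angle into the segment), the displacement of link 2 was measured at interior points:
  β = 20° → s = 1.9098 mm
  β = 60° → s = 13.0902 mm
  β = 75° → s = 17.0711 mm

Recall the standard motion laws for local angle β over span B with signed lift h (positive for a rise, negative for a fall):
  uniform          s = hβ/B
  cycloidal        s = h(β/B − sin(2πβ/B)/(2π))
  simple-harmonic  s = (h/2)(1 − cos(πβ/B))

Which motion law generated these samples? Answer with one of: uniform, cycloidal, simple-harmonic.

candidates at β/B = r: uniform s = h·r (linear in β); cycloidal s = h·(r − sin(2πr)/(2π)); simple-harmonic s = (h/2)(1 − cos(πr))
β=20°: printed 1.9098 | uniform 4.0000, cycloidal 0.9727, simple-harmonic 1.9098
β=60°: printed 13.0902 | uniform 12.0000, cycloidal 13.8710, simple-harmonic 13.0902
β=75°: printed 17.0711 | uniform 15.0000, cycloidal 18.1831, simple-harmonic 17.0711
only one law matches every sample → simple-harmonic

simple-harmonic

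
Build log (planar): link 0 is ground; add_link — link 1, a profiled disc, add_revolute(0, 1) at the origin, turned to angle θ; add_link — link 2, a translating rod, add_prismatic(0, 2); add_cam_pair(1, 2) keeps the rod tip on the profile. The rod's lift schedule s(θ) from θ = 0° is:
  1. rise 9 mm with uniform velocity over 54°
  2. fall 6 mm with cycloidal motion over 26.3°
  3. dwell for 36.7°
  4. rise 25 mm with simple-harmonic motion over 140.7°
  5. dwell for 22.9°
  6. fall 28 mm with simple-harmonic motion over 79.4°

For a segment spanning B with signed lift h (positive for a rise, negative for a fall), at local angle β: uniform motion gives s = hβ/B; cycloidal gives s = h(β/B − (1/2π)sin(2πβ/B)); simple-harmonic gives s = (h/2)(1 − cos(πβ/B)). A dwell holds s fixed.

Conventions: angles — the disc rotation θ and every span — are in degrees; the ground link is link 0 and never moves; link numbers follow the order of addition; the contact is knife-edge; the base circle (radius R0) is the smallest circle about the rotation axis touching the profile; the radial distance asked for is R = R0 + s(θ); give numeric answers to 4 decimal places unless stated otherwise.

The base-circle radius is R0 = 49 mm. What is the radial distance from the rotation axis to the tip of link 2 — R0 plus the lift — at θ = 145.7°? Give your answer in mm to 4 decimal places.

seg 1 [0°–54°] uniform, h=9: full span → s += 9 → s = 9.0000
seg 2 [54°–80.3°] cycloidal, h=-6: full span → s += -6 → s = 3.0000
seg 3 [80.3°–117°] dwell: s stays 3.0000
seg 4 [117°–257.7°] simple-harmonic, h=25: θ=145.7° here. β=28.7, B=140.7. 25/2·(1 − cos(π·0.2040)) = 2.4799 → s = 5.4799
R = R0 + s = 49 + 5.4799 = 54.4799

54.4799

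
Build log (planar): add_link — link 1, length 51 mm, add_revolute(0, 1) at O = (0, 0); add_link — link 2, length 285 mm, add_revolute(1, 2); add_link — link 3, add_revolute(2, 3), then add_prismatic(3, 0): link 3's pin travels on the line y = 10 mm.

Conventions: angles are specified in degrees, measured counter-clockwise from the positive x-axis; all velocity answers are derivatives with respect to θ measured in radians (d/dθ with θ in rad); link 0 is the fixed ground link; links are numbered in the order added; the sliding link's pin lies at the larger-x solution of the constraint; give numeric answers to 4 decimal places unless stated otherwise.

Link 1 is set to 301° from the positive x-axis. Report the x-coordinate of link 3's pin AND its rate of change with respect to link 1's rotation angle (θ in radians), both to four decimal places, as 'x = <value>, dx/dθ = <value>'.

geometry: r = 51 mm, L = 285 mm, e = 10 mm
crank pin P = (r cos θ, r sin θ) = (26.266942, -43.715532)
h = r sin θ − e = -43.715532 − 10 = -53.715532
x = r cos θ + √(L² − h²) = 26.266942 + 279.892196 = 306.159138
dx/dθ = −r sin θ − h·r cos θ/√(L² − h²) (θ in radians; h = -53.715532) = 48.756554

x = 306.1591, dx/dθ = 48.7566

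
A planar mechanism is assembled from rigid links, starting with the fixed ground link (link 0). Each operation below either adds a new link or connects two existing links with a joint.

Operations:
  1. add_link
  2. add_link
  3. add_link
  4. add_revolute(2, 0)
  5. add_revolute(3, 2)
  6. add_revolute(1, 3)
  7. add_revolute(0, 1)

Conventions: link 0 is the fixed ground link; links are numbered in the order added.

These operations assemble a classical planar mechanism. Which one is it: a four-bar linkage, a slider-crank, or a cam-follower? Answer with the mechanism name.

links: 4 (incl. ground); joints: 4 revolute, 0 prismatic, 0 higher (cam) pair, forming one closed loop
4 links in a single 4R loop → four-bar linkage

four-bar linkage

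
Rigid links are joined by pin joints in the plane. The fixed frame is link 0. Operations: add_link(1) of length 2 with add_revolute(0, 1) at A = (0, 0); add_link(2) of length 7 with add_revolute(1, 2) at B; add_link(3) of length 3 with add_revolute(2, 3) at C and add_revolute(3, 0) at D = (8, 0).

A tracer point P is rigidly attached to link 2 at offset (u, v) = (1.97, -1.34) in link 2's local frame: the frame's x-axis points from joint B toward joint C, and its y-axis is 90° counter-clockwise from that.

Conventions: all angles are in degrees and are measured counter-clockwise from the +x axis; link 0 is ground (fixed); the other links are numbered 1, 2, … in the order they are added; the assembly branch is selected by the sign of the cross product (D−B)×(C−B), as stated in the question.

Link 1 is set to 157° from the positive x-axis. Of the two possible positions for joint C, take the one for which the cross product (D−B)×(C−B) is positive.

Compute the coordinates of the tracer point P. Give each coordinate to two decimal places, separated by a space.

A=(0,0), D=(8.00,0)
B = A + 2.00·(cos157°, sin157°) = (-1.8410, 0.7815)
|BD| = 9.8720
circle(B,7.00) ∩ circle(D,3.00): a=6.9619, h=0.7291
  candidates: C₊=(5.1568,0.9571) cross=7.197; C₋=(5.0414,-0.4964) cross=-7.197
  branch + wants cross > 0 → take C=(5.1568,0.9571) (cross=7.197)
ex = (C−B)/|BC| = (0.9997,0.0251); ey = (-0.0251,0.9997)
P = B + 1.97·ex + -1.34·ey = (0.1620,-0.5087)

0.16 -0.51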